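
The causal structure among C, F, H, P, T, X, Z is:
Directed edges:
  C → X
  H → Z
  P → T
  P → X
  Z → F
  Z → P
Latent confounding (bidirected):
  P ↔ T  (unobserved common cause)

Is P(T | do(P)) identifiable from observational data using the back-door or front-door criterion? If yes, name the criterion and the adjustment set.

desc(P)\{P}={T,X}; candidates ⊆ {C,F,H,Z}.
P↔T: latent back-door arc(s) into P.
size 0: {}; under {} P still reaches {F,H,T,Z} ∋ T.
size 1: {C}, {F}, {H} …(+1); under {C} P still reaches {F,H,T,Z} ∋ T.
size 2: {C,F}, {C,H}, {C,Z} …(+3); under {C,F} P still reaches {H,T,Z} ∋ T.
P↔T cannot be blocked by any observed set — no back-door set.
No mediator lies on a directed P→…→T path.
Neither criterion identifies P(T|do(P)) in this graph.

P(T|do(P)): not identifiable (no BD/FD set).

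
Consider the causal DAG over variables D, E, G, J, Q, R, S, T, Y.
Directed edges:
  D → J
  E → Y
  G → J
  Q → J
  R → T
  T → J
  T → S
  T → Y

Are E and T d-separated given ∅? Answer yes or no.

Bayes-Ball from E | ∅ reaches {Y}.
T ∉ reach(E|∅) ⇒ E ⊥ T | ∅.

Yes — E ⊥ T | ∅.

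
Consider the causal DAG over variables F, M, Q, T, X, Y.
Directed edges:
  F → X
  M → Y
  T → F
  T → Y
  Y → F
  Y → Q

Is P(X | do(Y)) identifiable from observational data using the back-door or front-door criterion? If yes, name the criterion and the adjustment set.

desc(Y)\{Y}={F,Q,X}; candidates ⊆ {M,T}.
size 0: {}; under {} Y still reaches {F,M,T,X} ∋ X.
{T}: Y⊥X given {T} in G with Y→· removed — back-door holds.
P(X|do(Y)) = Σ_{T} P(X|Y,T)·P(T).

P(X|do(Y)): backdoor, adjust for {T}.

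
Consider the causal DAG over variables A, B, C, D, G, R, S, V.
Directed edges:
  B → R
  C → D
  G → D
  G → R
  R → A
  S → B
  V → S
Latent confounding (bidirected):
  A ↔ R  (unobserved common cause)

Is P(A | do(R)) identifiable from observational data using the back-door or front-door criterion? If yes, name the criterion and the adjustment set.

P(A|do(R)): not identifiable (no BD/FD set).

desc(R)\{R}={A}; candidates ⊆ {B,C,D,G,S,V}.
R↔A: latent back-door arc(s) into R.
size 0: {}; under {} R still reaches {A,B,D,G,S,V} ∋ A.
size 1: {B}, {C}, {D} …(+3); under {B} R still reaches {A,D,G} ∋ A.
size 2: {B,C}, {B,D}, {B,G} …(+12); under {B,C} R still reaches {A,D,G} ∋ A.
R↔A cannot be blocked by any observed set — no back-door set.
No mediator lies on a directed R→…→A path.
Neither criterion identifies P(A|do(R)) in this graph.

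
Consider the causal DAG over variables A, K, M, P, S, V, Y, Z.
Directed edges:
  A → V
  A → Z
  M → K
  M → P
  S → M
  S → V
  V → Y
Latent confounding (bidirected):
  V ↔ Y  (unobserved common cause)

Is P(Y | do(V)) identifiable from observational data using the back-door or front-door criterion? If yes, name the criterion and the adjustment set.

desc(V)\{V}={Y}; candidates ⊆ {A,K,M,P,S,Z}.
V↔Y: latent back-door arc(s) into V.
size 0: {}; under {} V still reaches {A,K,M,P,S,Y,Z} ∋ Y.
size 1: {A}, {K}, {M} …(+3); under {A} V still reaches {K,M,P,S,Y} ∋ Y.
size 2: {A,K}, {A,M}, {A,P} …(+12); under {A,K} V still reaches {M,P,S,Y} ∋ Y.
V↔Y cannot be blocked by any observed set — no back-door set.
No mediator lies on a directed V→…→Y path.
Neither criterion identifies P(Y|do(V)) in this graph.

P(Y|do(V)): not identifiable (no BD/FD set).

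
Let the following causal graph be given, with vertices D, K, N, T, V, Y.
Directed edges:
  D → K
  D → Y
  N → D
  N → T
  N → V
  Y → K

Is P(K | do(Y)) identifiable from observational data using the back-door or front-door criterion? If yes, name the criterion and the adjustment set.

P(K|do(Y)): backdoor, adjust for {D}.

desc(Y)\{Y}={K}; candidates ⊆ {D,N,T,V}.
size 0: {}; under {} Y still reaches {D,K,N,T,V} ∋ K.
{D}: Y⊥K given {D} in G with Y→· removed — back-door holds.
P(K|do(Y)) = Σ_{D} P(K|Y,D)·P(D).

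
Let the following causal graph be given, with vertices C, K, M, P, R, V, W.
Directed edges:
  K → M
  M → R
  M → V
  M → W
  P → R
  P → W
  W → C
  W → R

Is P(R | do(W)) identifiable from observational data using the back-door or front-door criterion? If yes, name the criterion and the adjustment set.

desc(W)\{W}={C,R}; candidates ⊆ {K,M,P,V}.
size 0: {}; under {} W still reaches {K,M,P,R,V} ∋ R.
size 1: {K}, {M}, {P} …(+1); under {K} W still reaches {M,P,R,V} ∋ R.
{M,P}: W⊥R given {M,P} in G with W→· removed — back-door holds.
P(R|do(W)) = Σ_{M,P} P(R|W,M,P)·P(M,P).

P(R|do(W)): backdoor, adjust for {M, P}.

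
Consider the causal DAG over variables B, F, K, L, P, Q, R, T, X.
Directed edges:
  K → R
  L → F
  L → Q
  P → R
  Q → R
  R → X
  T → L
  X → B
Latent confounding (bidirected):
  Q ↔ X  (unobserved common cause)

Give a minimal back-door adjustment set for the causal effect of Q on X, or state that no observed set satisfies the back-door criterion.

desc(Q)\{Q}={B,R,X}; candidates ⊆ {F,K,L,P,T}.
Q↔X: latent back-door arc(s) into Q.
size 0: {}; under {} Q still reaches {B,F,L,T,X} ∋ X.
size 1: {F}, {K}, {L} …(+2); under {F} Q still reaches {B,L,T,X} ∋ X.
size 2: {F,K}, {F,L}, {F,P} …(+7); under {F,K} Q still reaches {B,L,T,X} ∋ X.
Q↔X cannot be blocked by any observed set — no back-door set.

Q→X: no observed back-door set.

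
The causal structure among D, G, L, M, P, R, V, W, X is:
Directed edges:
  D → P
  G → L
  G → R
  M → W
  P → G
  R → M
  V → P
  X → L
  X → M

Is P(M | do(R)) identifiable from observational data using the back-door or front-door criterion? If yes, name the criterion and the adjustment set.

desc(R)\{R}={M,W}; candidates ⊆ {D,G,L,P,V,X}.
∅: R⊥M given ∅ in G with R→· removed — back-door holds.
P(M|do(R)) = P(M|R) — no adjustment needed.

P(M|do(R)): backdoor, adjust for ∅.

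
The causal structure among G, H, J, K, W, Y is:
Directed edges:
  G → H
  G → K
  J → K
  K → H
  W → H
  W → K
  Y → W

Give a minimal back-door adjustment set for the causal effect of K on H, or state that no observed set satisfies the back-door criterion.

K→H: minimal back-door set {G, W}.

desc(K)\{K}={H}; candidates ⊆ {G,J,W,Y}.
size 0: {}; under {} K still reaches {G,H,J,W,Y} ∋ H.
size 1: {G}, {J}, {W} …(+1); under {G} K still reaches {H,J,W,Y} ∋ H.
{G,W}: K⊥H given {G,W} in G with K→· removed — back-door holds.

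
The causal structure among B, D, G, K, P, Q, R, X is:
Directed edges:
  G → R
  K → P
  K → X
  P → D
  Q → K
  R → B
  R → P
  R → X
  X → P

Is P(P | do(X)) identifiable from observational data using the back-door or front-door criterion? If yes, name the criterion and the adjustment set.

P(P|do(X)): backdoor, adjust for {K, R}.

desc(X)\{X}={D,P}; candidates ⊆ {B,G,K,Q,R}.
size 0: {}; under {} X still reaches {B,D,G,K,P,Q,R} ∋ P.
size 1: {B}, {G}, {K} …(+2); under {B} X still reaches {D,G,K,P,Q,R} ∋ P.
{K,R}: X⊥P given {K,R} in G with X→· removed — back-door holds.
P(P|do(X)) = Σ_{K,R} P(P|X,K,R)·P(K,R).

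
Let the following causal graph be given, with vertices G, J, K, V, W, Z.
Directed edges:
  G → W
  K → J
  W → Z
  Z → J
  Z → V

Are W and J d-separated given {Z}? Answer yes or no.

Yes — W ⊥ J | {Z}.

Bayes-Ball from W | {Z} reaches {G}.
J ∉ reach(W|{Z}) ⇒ W ⊥ J | {Z}.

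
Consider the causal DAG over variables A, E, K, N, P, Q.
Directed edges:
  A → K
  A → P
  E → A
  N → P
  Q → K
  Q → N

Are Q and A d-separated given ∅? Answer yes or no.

Bayes-Ball from Q | ∅ reaches {K,N,P}.
A ∉ reach(Q|∅) ⇒ Q ⊥ A | ∅.

Yes — Q ⊥ A | ∅.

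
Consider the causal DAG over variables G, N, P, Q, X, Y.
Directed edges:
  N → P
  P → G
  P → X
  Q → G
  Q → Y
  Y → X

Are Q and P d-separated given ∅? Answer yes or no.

Bayes-Ball from Q | ∅ reaches {G,X,Y}.
P ∉ reach(Q|∅) ⇒ Q ⊥ P | ∅.

Yes — Q ⊥ P | ∅.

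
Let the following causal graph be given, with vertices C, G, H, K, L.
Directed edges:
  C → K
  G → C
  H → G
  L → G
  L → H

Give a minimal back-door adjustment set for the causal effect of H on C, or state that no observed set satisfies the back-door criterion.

desc(H)\{H}={C,G,K}; candidates ⊆ {L}.
size 0: {}; under {} H still reaches {C,G,K,L} ∋ C.
{L}: H⊥C given {L} in G with H→· removed — back-door holds.

H→C: minimal back-door set {L}.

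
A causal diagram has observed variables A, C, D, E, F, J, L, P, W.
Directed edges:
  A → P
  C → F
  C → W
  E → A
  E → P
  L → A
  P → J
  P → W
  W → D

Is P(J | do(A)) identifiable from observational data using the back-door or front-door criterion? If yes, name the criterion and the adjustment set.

P(J|do(A)): backdoor, adjust for {E}.

desc(A)\{A}={D,J,P,W}; candidates ⊆ {C,E,F,L}.
size 0: {}; under {} A still reaches {D,E,J,L,P,W} ∋ J.
{E}: A⊥J given {E} in G with A→· removed — back-door holds.
P(J|do(A)) = Σ_{E} P(J|A,E)·P(E).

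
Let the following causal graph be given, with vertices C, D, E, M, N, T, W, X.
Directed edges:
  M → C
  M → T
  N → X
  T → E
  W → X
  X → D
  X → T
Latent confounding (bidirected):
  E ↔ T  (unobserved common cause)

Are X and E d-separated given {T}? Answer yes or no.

Bayes-Ball from X | {T} reaches {C,D,E,M,N,W}.
E ∈ reach(X|{T}) ⇒ X ⊥̸ E | {T}.

No — X and E are d-connected given {T}.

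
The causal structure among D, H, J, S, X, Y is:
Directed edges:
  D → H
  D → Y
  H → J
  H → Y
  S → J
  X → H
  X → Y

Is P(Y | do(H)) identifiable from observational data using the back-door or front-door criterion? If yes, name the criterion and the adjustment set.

desc(H)\{H}={J,Y}; candidates ⊆ {D,S,X}.
size 0: {}; under {} H still reaches {D,X,Y} ∋ Y.
size 1: {D}, {S}, {X}; under {D} H still reaches {X,Y} ∋ Y.
{D,X}: H⊥Y given {D,X} in G with H→· removed — back-door holds.
P(Y|do(H)) = Σ_{D,X} P(Y|H,D,X)·P(D,X).

P(Y|do(H)): backdoor, adjust for {D, X}.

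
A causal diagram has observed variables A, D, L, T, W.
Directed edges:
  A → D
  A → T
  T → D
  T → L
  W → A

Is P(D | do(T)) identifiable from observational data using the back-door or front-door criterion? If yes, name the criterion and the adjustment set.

desc(T)\{T}={D,L}; candidates ⊆ {A,W}.
size 0: {}; under {} T still reaches {A,D,W} ∋ D.
{A}: T⊥D given {A} in G with T→· removed — back-door holds.
P(D|do(T)) = Σ_{A} P(D|T,A)·P(A).

P(D|do(T)): backdoor, adjust for {A}.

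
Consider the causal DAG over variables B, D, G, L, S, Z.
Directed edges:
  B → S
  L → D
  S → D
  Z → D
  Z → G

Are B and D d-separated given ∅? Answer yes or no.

Bayes-Ball from B | ∅ reaches {D,S}.
D ∈ reach(B|∅) ⇒ B ⊥̸ D | ∅.

No — B and D are d-connected given ∅.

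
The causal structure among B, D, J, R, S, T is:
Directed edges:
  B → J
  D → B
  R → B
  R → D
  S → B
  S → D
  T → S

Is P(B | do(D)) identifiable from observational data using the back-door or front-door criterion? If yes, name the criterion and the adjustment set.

P(B|do(D)): backdoor, adjust for {R, S}.

desc(D)\{D}={B,J}; candidates ⊆ {R,S,T}.
size 0: {}; under {} D still reaches {B,J,R,S,T} ∋ B.
size 1: {R}, {S}, {T}; under {R} D still reaches {B,J,S,T} ∋ B.
{R,S}: D⊥B given {R,S} in G with D→· removed — back-door holds.
P(B|do(D)) = Σ_{R,S} P(B|D,R,S)·P(R,S).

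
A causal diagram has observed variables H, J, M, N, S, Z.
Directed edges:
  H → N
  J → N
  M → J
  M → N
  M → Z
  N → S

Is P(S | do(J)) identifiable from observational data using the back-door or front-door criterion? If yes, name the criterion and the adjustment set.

P(S|do(J)): backdoor, adjust for {M}.

desc(J)\{J}={N,S}; candidates ⊆ {H,M,Z}.
size 0: {}; under {} J still reaches {M,N,S,Z} ∋ S.
{M}: J⊥S given {M} in G with J→· removed — back-door holds.
P(S|do(J)) = Σ_{M} P(S|J,M)·P(M).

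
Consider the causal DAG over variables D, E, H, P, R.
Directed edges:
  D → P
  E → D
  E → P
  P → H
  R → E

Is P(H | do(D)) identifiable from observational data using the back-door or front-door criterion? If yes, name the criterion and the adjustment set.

P(H|do(D)): backdoor, adjust for {E}.

desc(D)\{D}={H,P}; candidates ⊆ {E,R}.
size 0: {}; under {} D still reaches {E,H,P,R} ∋ H.
{E}: D⊥H given {E} in G with D→· removed — back-door holds.
P(H|do(D)) = Σ_{E} P(H|D,E)·P(E).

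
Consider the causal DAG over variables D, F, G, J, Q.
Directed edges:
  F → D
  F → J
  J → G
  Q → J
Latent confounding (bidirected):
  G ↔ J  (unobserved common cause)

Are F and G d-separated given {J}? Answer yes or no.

No — F and G are d-connected given {J}.

Bayes-Ball from F | {J} reaches {D,G,Q}.
G ∈ reach(F|{J}) ⇒ F ⊥̸ G | {J}.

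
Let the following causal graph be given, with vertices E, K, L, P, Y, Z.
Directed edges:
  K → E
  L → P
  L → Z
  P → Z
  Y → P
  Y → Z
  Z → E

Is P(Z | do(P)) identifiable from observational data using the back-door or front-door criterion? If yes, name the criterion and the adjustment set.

P(Z|do(P)): backdoor, adjust for {L, Y}.

desc(P)\{P}={E,Z}; candidates ⊆ {K,L,Y}.
size 0: {}; under {} P still reaches {E,L,Y,Z} ∋ Z.
size 1: {K}, {L}, {Y}; under {K} P still reaches {E,L,Y,Z} ∋ Z.
{L,Y}: P⊥Z given {L,Y} in G with P→· removed — back-door holds.
P(Z|do(P)) = Σ_{L,Y} P(Z|P,L,Y)·P(L,Y).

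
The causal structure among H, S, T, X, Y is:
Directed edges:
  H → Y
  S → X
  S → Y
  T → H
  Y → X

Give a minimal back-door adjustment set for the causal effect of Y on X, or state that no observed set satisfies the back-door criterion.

Y→X: minimal back-door set {S}.

desc(Y)\{Y}={X}; candidates ⊆ {H,S,T}.
size 0: {}; under {} Y still reaches {H,S,T,X} ∋ X.
{S}: Y⊥X given {S} in G with Y→· removed — back-door holds.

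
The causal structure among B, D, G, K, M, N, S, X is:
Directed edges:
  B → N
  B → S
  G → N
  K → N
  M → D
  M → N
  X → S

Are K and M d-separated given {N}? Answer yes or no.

No — K and M are d-connected given {N}.

Bayes-Ball from K | {N} reaches {B,D,G,M,S}.
M ∈ reach(K|{N}) ⇒ K ⊥̸ M | {N}.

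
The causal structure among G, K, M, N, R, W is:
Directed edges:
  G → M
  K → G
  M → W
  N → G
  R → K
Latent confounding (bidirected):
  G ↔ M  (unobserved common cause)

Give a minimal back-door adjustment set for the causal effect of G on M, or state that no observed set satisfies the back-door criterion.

desc(G)\{G}={M,W}; candidates ⊆ {K,N,R}.
G↔M: latent back-door arc(s) into G.
size 0: {}; under {} G still reaches {K,M,N,R,W} ∋ M.
size 1: {K}, {N}, {R}; under {K} G still reaches {M,N,W} ∋ M.
size 2: {K,N}, {K,R}, {N,R}; under {K,N} G still reaches {M,W} ∋ M.
G↔M cannot be blocked by any observed set — no back-door set.

G→M: no observed back-door set.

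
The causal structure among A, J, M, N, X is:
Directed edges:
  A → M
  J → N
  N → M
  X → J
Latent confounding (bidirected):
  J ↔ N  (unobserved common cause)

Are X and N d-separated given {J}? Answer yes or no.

No — X and N are d-connected given {J}.

Bayes-Ball from X | {J} reaches {M,N}.
N ∈ reach(X|{J}) ⇒ X ⊥̸ N | {J}.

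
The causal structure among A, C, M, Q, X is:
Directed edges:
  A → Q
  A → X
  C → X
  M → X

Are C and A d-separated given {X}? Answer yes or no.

Bayes-Ball from C | {X} reaches {A,M,Q}.
A ∈ reach(C|{X}) ⇒ C ⊥̸ A | {X}.

No — C and A are d-connected given {X}.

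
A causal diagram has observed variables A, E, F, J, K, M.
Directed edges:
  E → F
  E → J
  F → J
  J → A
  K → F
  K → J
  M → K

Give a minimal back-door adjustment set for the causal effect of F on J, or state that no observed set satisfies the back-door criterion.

desc(F)\{F}={A,J}; candidates ⊆ {E,K,M}.
size 0: {}; under {} F still reaches {A,E,J,K,M} ∋ J.
size 1: {E}, {K}, {M}; under {E} F still reaches {A,J,K,M} ∋ J.
{E,K}: F⊥J given {E,K} in G with F→· removed — back-door holds.

F→J: minimal back-door set {E, K}.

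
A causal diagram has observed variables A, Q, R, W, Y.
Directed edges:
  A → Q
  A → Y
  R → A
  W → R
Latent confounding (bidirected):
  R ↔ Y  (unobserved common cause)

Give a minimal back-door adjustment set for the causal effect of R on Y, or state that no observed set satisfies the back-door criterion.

R→Y: no observed back-door set.

desc(R)\{R}={A,Q,Y}; candidates ⊆ {W}.
R↔Y: latent back-door arc(s) into R.
size 0: {}; under {} R still reaches {W,Y} ∋ Y.
size 1: {W}; under {W} R still reaches {Y} ∋ Y.
R↔Y cannot be blocked by any observed set — no back-door set.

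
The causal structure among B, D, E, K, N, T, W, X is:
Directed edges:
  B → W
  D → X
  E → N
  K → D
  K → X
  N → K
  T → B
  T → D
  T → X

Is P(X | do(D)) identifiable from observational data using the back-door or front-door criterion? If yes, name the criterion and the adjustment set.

P(X|do(D)): backdoor, adjust for {K, T}.

desc(D)\{D}={X}; candidates ⊆ {B,E,K,N,T,W}.
size 0: {}; under {} D still reaches {B,E,K,N,T,W,X} ∋ X.
size 1: {B}, {E}, {K} …(+3); under {B} D still reaches {E,K,N,T,X} ∋ X.
{K,T}: D⊥X given {K,T} in G with D→· removed — back-door holds.
P(X|do(D)) = Σ_{K,T} P(X|D,K,T)·P(K,T).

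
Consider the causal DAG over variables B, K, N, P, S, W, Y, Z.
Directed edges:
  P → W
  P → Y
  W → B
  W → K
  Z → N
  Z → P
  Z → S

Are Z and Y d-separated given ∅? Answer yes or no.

Bayes-Ball from Z | ∅ reaches {B,K,N,P,S,W,Y}.
Y ∈ reach(Z|∅) ⇒ Z ⊥̸ Y | ∅.

No — Z and Y are d-connected given ∅.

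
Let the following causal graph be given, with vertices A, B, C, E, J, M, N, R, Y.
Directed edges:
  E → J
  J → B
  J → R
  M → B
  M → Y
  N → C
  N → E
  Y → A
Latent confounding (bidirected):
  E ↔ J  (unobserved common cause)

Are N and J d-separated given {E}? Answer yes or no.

No — N and J are d-connected given {E}.

Bayes-Ball from N | {E} reaches {B,C,J,R}.
J ∈ reach(N|{E}) ⇒ N ⊥̸ J | {E}.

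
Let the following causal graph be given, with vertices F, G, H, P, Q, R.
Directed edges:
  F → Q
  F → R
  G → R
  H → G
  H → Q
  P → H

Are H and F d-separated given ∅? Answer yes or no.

Yes — H ⊥ F | ∅.

Bayes-Ball from H | ∅ reaches {G,P,Q,R}.
F ∉ reach(H|∅) ⇒ H ⊥ F | ∅.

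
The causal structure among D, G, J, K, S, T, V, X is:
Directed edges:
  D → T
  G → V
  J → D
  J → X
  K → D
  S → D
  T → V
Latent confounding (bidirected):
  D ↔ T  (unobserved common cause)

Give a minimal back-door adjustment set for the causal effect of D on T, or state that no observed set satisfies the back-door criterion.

D→T: no observed back-door set.

desc(D)\{D}={T,V}; candidates ⊆ {G,J,K,S,X}.
D↔T: latent back-door arc(s) into D.
size 0: {}; under {} D still reaches {J,K,S,T,V,X} ∋ T.
size 1: {G}, {J}, {K} …(+2); under {G} D still reaches {J,K,S,T,V,X} ∋ T.
size 2: {G,J}, {G,K}, {G,S} …(+7); under {G,J} D still reaches {K,S,T,V} ∋ T.
D↔T cannot be blocked by any observed set — no back-door set.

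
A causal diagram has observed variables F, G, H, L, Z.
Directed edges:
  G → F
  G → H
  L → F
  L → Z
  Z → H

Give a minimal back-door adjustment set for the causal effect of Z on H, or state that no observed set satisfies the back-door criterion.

desc(Z)\{Z}={H}; candidates ⊆ {F,G,L}.
∅: Z⊥H given ∅ in G with Z→· removed — back-door holds.

Z→H: minimal back-door set ∅.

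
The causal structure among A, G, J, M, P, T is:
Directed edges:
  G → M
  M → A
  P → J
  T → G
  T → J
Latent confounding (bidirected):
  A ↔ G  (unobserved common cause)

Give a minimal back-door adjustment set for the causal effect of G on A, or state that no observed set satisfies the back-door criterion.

desc(G)\{G}={A,M}; candidates ⊆ {J,P,T}.
G↔A: latent back-door arc(s) into G.
size 0: {}; under {} G still reaches {A,J,T} ∋ A.
size 1: {J}, {P}, {T}; under {J} G still reaches {A,P,T} ∋ A.
size 2: {J,P}, {J,T}, {P,T}; under {J,P} G still reaches {A,T} ∋ A.
G↔A cannot be blocked by any observed set — no back-door set.

G→A: no observed back-door set.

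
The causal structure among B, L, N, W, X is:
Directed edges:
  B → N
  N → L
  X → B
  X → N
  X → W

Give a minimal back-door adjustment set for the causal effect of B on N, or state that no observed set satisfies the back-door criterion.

B→N: minimal back-door set {X}.

desc(B)\{B}={L,N}; candidates ⊆ {W,X}.
size 0: {}; under {} B still reaches {L,N,W,X} ∋ N.
{X}: B⊥N given {X} in G with B→· removed — back-door holds.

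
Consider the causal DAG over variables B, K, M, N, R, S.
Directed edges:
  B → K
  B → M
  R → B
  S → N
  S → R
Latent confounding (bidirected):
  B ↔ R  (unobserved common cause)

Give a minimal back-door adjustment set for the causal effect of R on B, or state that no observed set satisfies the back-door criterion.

R→B: no observed back-door set.

desc(R)\{R}={B,K,M}; candidates ⊆ {N,S}.
R↔B: latent back-door arc(s) into R.
size 0: {}; under {} R still reaches {B,K,M,N,S} ∋ B.
size 1: {N}, {S}; under {N} R still reaches {B,K,M,S} ∋ B.
size 2: {N,S}; under {N,S} R still reaches {B,K,M} ∋ B.
R↔B cannot be blocked by any observed set — no back-door set.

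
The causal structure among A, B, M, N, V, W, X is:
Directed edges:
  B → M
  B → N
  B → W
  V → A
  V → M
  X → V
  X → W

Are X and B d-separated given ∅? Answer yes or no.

Bayes-Ball from X | ∅ reaches {A,M,V,W}.
B ∉ reach(X|∅) ⇒ X ⊥ B | ∅.

Yes — X ⊥ B | ∅.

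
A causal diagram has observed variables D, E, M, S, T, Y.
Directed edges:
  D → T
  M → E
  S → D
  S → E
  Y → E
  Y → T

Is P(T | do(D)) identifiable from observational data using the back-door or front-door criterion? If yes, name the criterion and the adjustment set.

desc(D)\{D}={T}; candidates ⊆ {E,M,S,Y}.
∅: D⊥T given ∅ in G with D→· removed — back-door holds.
P(T|do(D)) = P(T|D) — no adjustment needed.

P(T|do(D)): backdoor, adjust for ∅.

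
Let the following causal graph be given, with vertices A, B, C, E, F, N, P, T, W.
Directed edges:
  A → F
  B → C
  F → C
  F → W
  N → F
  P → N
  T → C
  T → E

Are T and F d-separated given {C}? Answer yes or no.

Bayes-Ball from T | {C} reaches {A,B,E,F,N,P,W}.
F ∈ reach(T|{C}) ⇒ T ⊥̸ F | {C}.

No — T and F are d-connected given {C}.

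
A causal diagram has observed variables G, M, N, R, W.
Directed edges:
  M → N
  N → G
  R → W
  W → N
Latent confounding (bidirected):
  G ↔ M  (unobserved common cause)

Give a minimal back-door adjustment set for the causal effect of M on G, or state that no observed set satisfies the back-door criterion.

desc(M)\{M}={G,N}; candidates ⊆ {R,W}.
M↔G: latent back-door arc(s) into M.
size 0: {}; under {} M still reaches {G} ∋ G.
size 1: {R}, {W}; under {R} M still reaches {G} ∋ G.
size 2: {R,W}; under {R,W} M still reaches {G} ∋ G.
M↔G cannot be blocked by any observed set — no back-door set.

M→G: no observed back-door set.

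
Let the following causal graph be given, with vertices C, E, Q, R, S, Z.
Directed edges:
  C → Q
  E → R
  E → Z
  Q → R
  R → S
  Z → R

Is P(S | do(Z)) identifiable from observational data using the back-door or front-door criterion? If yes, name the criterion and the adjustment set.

P(S|do(Z)): backdoor, adjust for {E}.

desc(Z)\{Z}={R,S}; candidates ⊆ {C,E,Q}.
size 0: {}; under {} Z still reaches {E,R,S} ∋ S.
{E}: Z⊥S given {E} in G with Z→· removed — back-door holds.
P(S|do(Z)) = Σ_{E} P(S|Z,E)·P(E).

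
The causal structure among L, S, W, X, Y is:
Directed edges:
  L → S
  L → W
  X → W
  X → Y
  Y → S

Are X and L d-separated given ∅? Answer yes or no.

Bayes-Ball from X | ∅ reaches {S,W,Y}.
L ∉ reach(X|∅) ⇒ X ⊥ L | ∅.

Yes — X ⊥ L | ∅.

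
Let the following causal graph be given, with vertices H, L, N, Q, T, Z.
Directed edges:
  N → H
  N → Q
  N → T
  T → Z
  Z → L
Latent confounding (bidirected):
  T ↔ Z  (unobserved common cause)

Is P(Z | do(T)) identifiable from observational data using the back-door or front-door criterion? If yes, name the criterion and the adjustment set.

P(Z|do(T)): not identifiable (no BD/FD set).

desc(T)\{T}={L,Z}; candidates ⊆ {H,N,Q}.
T↔Z: latent back-door arc(s) into T.
size 0: {}; under {} T still reaches {H,L,N,Q,Z} ∋ Z.
size 1: {H}, {N}, {Q}; under {H} T still reaches {L,N,Q,Z} ∋ Z.
size 2: {H,N}, {H,Q}, {N,Q}; under {H,N} T still reaches {L,Z} ∋ Z.
T↔Z cannot be blocked by any observed set — no back-door set.
No mediator lies on a directed T→…→Z path.
Neither criterion identifies P(Z|do(T)) in this graph.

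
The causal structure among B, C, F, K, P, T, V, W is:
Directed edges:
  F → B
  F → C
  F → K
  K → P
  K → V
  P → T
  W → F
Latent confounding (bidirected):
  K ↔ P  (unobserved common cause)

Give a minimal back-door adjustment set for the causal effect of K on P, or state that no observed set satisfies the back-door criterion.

desc(K)\{K}={P,T,V}; candidates ⊆ {B,C,F,W}.
K↔P: latent back-door arc(s) into K.
size 0: {}; under {} K still reaches {B,C,F,P,T,W} ∋ P.
size 1: {B}, {C}, {F} …(+1); under {B} K still reaches {C,F,P,T,W} ∋ P.
size 2: {B,C}, {B,F}, {B,W} …(+3); under {B,C} K still reaches {F,P,T,W} ∋ P.
K↔P cannot be blocked by any observed set — no back-door set.

K→P: no observed back-door set.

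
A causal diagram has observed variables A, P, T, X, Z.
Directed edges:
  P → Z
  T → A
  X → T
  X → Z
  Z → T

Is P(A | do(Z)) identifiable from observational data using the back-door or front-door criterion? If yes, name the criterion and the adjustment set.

P(A|do(Z)): backdoor, adjust for {X}.

desc(Z)\{Z}={A,T}; candidates ⊆ {P,X}.
size 0: {}; under {} Z still reaches {A,P,T,X} ∋ A.
{X}: Z⊥A given {X} in G with Z→· removed — back-door holds.
P(A|do(Z)) = Σ_{X} P(A|Z,X)·P(X).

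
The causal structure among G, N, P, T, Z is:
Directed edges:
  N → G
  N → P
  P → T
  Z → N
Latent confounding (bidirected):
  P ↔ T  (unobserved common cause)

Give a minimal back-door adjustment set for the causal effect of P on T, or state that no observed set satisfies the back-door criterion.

desc(P)\{P}={T}; candidates ⊆ {G,N,Z}.
P↔T: latent back-door arc(s) into P.
size 0: {}; under {} P still reaches {G,N,T,Z} ∋ T.
size 1: {G}, {N}, {Z}; under {G} P still reaches {N,T,Z} ∋ T.
size 2: {G,N}, {G,Z}, {N,Z}; under {G,N} P still reaches {T} ∋ T.
P↔T cannot be blocked by any observed set — no back-door set.

P→T: no observed back-door set.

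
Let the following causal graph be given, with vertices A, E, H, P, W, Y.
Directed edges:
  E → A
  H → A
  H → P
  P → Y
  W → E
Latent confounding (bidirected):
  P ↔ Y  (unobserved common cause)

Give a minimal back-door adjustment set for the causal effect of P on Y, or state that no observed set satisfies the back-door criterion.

desc(P)\{P}={Y}; candidates ⊆ {A,E,H,W}.
P↔Y: latent back-door arc(s) into P.
size 0: {}; under {} P still reaches {A,H,Y} ∋ Y.
size 1: {A}, {E}, {H} …(+1); under {A} P still reaches {E,H,W,Y} ∋ Y.
size 2: {A,E}, {A,H}, {A,W} …(+3); under {A,E} P still reaches {H,Y} ∋ Y.
P↔Y cannot be blocked by any observed set — no back-door set.

P→Y: no observed back-door set.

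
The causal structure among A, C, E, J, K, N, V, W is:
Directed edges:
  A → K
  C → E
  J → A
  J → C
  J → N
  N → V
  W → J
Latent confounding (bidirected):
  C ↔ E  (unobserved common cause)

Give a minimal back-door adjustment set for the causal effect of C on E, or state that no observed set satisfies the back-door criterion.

desc(C)\{C}={E}; candidates ⊆ {A,J,K,N,V,W}.
C↔E: latent back-door arc(s) into C.
size 0: {}; under {} C still reaches {A,E,J,K,N,V,W} ∋ E.
size 1: {A}, {J}, {K} …(+3); under {A} C still reaches {E,J,N,V,W} ∋ E.
size 2: {A,J}, {A,K}, {A,N} …(+12); under {A,J} C still reaches {E} ∋ E.
C↔E cannot be blocked by any observed set — no back-door set.

C→E: no observed back-door set.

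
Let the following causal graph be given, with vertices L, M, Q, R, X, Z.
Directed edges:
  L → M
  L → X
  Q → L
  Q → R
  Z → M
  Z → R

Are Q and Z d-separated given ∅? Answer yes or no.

Yes — Q ⊥ Z | ∅.

Bayes-Ball from Q | ∅ reaches {L,M,R,X}.
Z ∉ reach(Q|∅) ⇒ Q ⊥ Z | ∅.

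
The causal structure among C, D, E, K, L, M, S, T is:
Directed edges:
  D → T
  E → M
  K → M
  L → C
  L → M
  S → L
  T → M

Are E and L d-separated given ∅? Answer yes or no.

Yes — E ⊥ L | ∅.

Bayes-Ball from E | ∅ reaches {M}.
L ∉ reach(E|∅) ⇒ E ⊥ L | ∅.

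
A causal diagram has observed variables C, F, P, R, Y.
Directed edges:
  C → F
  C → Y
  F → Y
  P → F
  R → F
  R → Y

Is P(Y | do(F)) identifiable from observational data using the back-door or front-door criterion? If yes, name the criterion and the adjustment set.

desc(F)\{F}={Y}; candidates ⊆ {C,P,R}.
size 0: {}; under {} F still reaches {C,P,R,Y} ∋ Y.
size 1: {C}, {P}, {R}; under {C} F still reaches {P,R,Y} ∋ Y.
{C,R}: F⊥Y given {C,R} in G with F→· removed — back-door holds.
P(Y|do(F)) = Σ_{C,R} P(Y|F,C,R)·P(C,R).

P(Y|do(F)): backdoor, adjust for {C, R}.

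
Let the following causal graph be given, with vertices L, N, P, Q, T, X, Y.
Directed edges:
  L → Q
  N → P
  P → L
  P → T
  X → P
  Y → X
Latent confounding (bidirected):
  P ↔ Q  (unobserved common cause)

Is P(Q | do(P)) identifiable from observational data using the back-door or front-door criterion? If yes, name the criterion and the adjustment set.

desc(P)\{P}={L,Q,T}; candidates ⊆ {N,X,Y}.
P↔Q: latent back-door arc(s) into P.
size 0: {}; under {} P still reaches {N,Q,X,Y} ∋ Q.
size 1: {N}, {X}, {Y}; under {N} P still reaches {Q,X,Y} ∋ Q.
size 2: {N,X}, {N,Y}, {X,Y}; under {N,X} P still reaches {Q} ∋ Q.
P↔Q cannot be blocked by any observed set — no back-door set.
{L}: (i) intercepts every directed P→Q path; (ii) no back-door P→{L}; (iii) {P} blocks every back-door {L}→Q. Front-door holds.
P(Q|do(P)) = Σ_{L} P(L|P) Σ_{P'} P(Q|L,P')P(P').

P(Q|do(P)): frontdoor, adjust for {L}.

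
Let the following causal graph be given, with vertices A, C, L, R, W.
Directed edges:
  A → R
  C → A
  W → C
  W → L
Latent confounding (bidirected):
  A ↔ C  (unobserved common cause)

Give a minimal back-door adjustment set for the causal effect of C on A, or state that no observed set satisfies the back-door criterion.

C→A: no observed back-door set.

desc(C)\{C}={A,R}; candidates ⊆ {L,W}.
C↔A: latent back-door arc(s) into C.
size 0: {}; under {} C still reaches {A,L,R,W} ∋ A.
size 1: {L}, {W}; under {L} C still reaches {A,R,W} ∋ A.
size 2: {L,W}; under {L,W} C still reaches {A,R} ∋ A.
C↔A cannot be blocked by any observed set — no back-door set.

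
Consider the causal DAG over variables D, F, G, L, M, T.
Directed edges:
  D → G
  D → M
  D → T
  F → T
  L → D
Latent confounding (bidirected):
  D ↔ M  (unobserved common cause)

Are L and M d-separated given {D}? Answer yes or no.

No — L and M are d-connected given {D}.

Bayes-Ball from L | {D} reaches {M}.
M ∈ reach(L|{D}) ⇒ L ⊥̸ M | {D}.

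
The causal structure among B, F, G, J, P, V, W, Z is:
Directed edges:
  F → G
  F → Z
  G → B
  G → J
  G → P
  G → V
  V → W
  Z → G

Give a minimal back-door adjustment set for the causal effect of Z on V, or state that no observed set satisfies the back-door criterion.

Z→V: minimal back-door set {F}.

desc(Z)\{Z}={B,G,J,P,V,W}; candidates ⊆ {F}.
size 0: {}; under {} Z still reaches {B,F,G,J,P,V,W} ∋ V.
{F}: Z⊥V given {F} in G with Z→· removed — back-door holds.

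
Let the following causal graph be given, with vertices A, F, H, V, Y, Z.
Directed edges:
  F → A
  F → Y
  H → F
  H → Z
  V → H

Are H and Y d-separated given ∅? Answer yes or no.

Bayes-Ball from H | ∅ reaches {A,F,V,Y,Z}.
Y ∈ reach(H|∅) ⇒ H ⊥̸ Y | ∅.

No — H and Y are d-connected given ∅.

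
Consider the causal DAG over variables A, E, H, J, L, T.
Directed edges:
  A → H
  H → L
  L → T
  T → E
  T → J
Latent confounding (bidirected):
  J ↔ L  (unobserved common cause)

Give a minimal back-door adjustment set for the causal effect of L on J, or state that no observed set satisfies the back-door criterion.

desc(L)\{L}={E,J,T}; candidates ⊆ {A,H}.
L↔J: latent back-door arc(s) into L.
size 0: {}; under {} L still reaches {A,H,J} ∋ J.
size 1: {A}, {H}; under {A} L still reaches {H,J} ∋ J.
size 2: {A,H}; under {A,H} L still reaches {J} ∋ J.
L↔J cannot be blocked by any observed set — no back-door set.

L→J: no observed back-door set.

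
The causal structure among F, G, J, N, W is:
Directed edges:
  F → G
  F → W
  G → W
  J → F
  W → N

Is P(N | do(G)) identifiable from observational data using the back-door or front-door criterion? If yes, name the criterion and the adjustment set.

desc(G)\{G}={N,W}; candidates ⊆ {F,J}.
size 0: {}; under {} G still reaches {F,J,N,W} ∋ N.
{F}: G⊥N given {F} in G with G→· removed — back-door holds.
P(N|do(G)) = Σ_{F} P(N|G,F)·P(F).

P(N|do(G)): backdoor, adjust for {F}.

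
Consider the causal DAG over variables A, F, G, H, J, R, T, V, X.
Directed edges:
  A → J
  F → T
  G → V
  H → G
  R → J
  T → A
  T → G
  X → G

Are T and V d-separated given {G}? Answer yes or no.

Bayes-Ball from T | {G} reaches {A,F,H,J,X}.
V ∉ reach(T|{G}) ⇒ T ⊥ V | {G}.

Yes — T ⊥ V | {G}.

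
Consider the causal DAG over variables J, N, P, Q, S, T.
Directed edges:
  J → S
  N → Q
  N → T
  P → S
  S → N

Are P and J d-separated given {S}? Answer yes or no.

No — P and J are d-connected given {S}.

Bayes-Ball from P | {S} reaches {J}.
J ∈ reach(P|{S}) ⇒ P ⊥̸ J | {S}.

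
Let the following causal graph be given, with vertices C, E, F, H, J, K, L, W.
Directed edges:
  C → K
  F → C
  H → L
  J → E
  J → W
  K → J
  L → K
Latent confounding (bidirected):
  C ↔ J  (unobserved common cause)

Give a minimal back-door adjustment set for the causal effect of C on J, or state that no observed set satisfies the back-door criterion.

C→J: no observed back-door set.

desc(C)\{C}={E,J,K,W}; candidates ⊆ {F,H,L}.
C↔J: latent back-door arc(s) into C.
size 0: {}; under {} C still reaches {E,F,J,W} ∋ J.
size 1: {F}, {H}, {L}; under {F} C still reaches {E,J,W} ∋ J.
size 2: {F,H}, {F,L}, {H,L}; under {F,H} C still reaches {E,J,W} ∋ J.
C↔J cannot be blocked by any observed set — no back-door set.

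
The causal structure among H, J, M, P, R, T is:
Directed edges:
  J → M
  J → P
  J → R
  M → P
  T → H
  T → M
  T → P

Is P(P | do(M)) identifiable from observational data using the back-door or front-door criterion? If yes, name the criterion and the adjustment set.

desc(M)\{M}={P}; candidates ⊆ {H,J,R,T}.
size 0: {}; under {} M still reaches {H,J,P,R,T} ∋ P.
size 1: {H}, {J}, {R} …(+1); under {H} M still reaches {J,P,R,T} ∋ P.
{J,T}: M⊥P given {J,T} in G with M→· removed — back-door holds.
P(P|do(M)) = Σ_{J,T} P(P|M,J,T)·P(J,T).

P(P|do(M)): backdoor, adjust for {J, T}.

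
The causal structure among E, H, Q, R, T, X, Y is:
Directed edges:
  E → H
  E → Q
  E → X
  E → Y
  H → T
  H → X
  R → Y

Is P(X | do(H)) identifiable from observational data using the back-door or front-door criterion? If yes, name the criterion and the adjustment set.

P(X|do(H)): backdoor, adjust for {E}.

desc(H)\{H}={T,X}; candidates ⊆ {E,Q,R,Y}.
size 0: {}; under {} H still reaches {E,Q,X,Y} ∋ X.
{E}: H⊥X given {E} in G with H→· removed — back-door holds.
P(X|do(H)) = Σ_{E} P(X|H,E)·P(E).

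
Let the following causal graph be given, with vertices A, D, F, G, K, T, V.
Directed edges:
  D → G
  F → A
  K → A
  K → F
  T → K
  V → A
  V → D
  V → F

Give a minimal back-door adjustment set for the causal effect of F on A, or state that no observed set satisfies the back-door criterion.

F→A: minimal back-door set {K, V}.

desc(F)\{F}={A}; candidates ⊆ {D,G,K,T,V}.
size 0: {}; under {} F still reaches {A,D,G,K,T,V} ∋ A.
size 1: {D}, {G}, {K} …(+2); under {D} F still reaches {A,K,T,V} ∋ A.
{K,V}: F⊥A given {K,V} in G with F→· removed — back-door holds.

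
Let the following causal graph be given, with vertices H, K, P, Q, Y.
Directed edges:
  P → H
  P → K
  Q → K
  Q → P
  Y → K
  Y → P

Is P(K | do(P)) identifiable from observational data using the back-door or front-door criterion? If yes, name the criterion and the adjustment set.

desc(P)\{P}={H,K}; candidates ⊆ {Q,Y}.
size 0: {}; under {} P still reaches {K,Q,Y} ∋ K.
size 1: {Q}, {Y}; under {Q} P still reaches {K,Y} ∋ K.
{Q,Y}: P⊥K given {Q,Y} in G with P→· removed — back-door holds.
P(K|do(P)) = Σ_{Q,Y} P(K|P,Q,Y)·P(Q,Y).

P(K|do(P)): backdoor, adjust for {Q, Y}.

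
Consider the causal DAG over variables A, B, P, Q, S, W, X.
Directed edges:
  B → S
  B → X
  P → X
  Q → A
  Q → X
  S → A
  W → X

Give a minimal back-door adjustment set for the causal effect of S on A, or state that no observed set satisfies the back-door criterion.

desc(S)\{S}={A}; candidates ⊆ {B,P,Q,W,X}.
∅: S⊥A given ∅ in G with S→· removed — back-door holds.

S→A: minimal back-door set ∅.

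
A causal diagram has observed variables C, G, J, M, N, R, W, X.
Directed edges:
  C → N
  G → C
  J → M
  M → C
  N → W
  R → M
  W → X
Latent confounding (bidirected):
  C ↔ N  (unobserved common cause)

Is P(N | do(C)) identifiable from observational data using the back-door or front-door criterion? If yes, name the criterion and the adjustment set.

P(N|do(C)): not identifiable (no BD/FD set).

desc(C)\{C}={N,W,X}; candidates ⊆ {G,J,M,R}.
C↔N: latent back-door arc(s) into C.
size 0: {}; under {} C still reaches {G,J,M,N,R,W,X} ∋ N.
size 1: {G}, {J}, {M} …(+1); under {G} C still reaches {J,M,N,R,W,X} ∋ N.
size 2: {G,J}, {G,M}, {G,R} …(+3); under {G,J} C still reaches {M,N,R,W,X} ∋ N.
C↔N cannot be blocked by any observed set — no back-door set.
No mediator lies on a directed C→…→N path.
Neither criterion identifies P(N|do(C)) in this graph.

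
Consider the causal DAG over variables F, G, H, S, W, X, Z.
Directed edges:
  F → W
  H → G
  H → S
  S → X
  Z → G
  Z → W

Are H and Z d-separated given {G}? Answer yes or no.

Bayes-Ball from H | {G} reaches {S,W,X,Z}.
Z ∈ reach(H|{G}) ⇒ H ⊥̸ Z | {G}.

No — H and Z are d-connected given {G}.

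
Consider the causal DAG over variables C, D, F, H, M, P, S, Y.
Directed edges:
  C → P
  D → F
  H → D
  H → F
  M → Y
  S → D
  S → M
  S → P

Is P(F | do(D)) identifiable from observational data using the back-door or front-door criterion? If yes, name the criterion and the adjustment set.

P(F|do(D)): backdoor, adjust for {H}.

desc(D)\{D}={F}; candidates ⊆ {C,H,M,P,S,Y}.
size 0: {}; under {} D still reaches {F,H,M,P,S,Y} ∋ F.
{H}: D⊥F given {H} in G with D→· removed — back-door holds.
P(F|do(D)) = Σ_{H} P(F|D,H)·P(H).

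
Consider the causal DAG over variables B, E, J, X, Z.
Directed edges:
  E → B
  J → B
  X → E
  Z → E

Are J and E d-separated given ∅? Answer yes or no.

Bayes-Ball from J | ∅ reaches {B}.
E ∉ reach(J|∅) ⇒ J ⊥ E | ∅.

Yes — J ⊥ E | ∅.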